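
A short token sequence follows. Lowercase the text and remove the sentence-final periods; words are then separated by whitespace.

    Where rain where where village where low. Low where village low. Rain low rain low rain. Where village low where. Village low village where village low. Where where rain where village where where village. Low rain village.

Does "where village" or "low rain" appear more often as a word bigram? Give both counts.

"where village" (7 vs 4)

"where village": 7 occurrences
"low rain": 4 occurrences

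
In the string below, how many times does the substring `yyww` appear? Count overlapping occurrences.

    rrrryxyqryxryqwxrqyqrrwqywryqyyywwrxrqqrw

1

Sliding a length-4 window over the 41 characters (38 positions):
  position 31–34: yyww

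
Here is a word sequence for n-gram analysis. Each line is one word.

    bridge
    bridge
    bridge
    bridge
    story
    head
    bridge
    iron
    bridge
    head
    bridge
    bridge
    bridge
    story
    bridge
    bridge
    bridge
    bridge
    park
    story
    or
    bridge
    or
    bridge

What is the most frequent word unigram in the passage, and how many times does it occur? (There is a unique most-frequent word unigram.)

"bridge", 15 times

Unigram frequencies (highest first):
  bridge: 15
  story: 3
  head: 2
  or: 2
  iron: 1
  park: 1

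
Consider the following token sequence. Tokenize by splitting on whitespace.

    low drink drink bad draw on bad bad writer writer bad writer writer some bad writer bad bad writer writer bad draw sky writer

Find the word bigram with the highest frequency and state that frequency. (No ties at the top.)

Bigram frequencies (highest first):
  bad writer: 4
  writer writer: 3
  writer bad: 3
  bad draw: 2
  bad bad: 2
  low drink: 1
  … (8 more, each ≤ 1)

"bad writer", 4 times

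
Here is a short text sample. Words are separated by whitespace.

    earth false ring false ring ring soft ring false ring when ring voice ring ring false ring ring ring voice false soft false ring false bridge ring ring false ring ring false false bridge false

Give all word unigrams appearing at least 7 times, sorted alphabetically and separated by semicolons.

false; ring

Unigram counts meeting the condition (at least 7 times):
  false: 11
  ring: 16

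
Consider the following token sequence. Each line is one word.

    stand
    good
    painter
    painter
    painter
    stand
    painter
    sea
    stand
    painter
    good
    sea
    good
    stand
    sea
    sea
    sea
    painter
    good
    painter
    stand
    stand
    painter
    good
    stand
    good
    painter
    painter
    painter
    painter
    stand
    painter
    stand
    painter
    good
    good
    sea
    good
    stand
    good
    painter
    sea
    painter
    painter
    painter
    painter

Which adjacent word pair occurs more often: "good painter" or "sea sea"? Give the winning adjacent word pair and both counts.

"good painter": 4 occurrences
"sea sea": 2 occurrences

"good painter" (4 vs 2)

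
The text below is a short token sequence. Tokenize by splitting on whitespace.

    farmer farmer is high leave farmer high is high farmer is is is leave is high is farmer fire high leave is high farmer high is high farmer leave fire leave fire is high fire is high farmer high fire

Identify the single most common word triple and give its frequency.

"is high farmer", 4 times

Trigram frequencies (highest first):
  is high farmer: 4
  farmer high is: 2
  high is high: 2
  leave is high: 2
  high farmer high: 2
  fire is high: 2
  … (24 more, each ≤ 1)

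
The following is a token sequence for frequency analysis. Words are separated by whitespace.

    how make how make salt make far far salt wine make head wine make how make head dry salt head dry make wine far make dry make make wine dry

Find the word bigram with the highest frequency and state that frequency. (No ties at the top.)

Bigram frequencies (highest first):
  how make: 3
  make how: 2
  wine make: 2
  make head: 2
  head dry: 2
  dry make: 2
  … (15 more, each ≤ 2)

"how make", 3 times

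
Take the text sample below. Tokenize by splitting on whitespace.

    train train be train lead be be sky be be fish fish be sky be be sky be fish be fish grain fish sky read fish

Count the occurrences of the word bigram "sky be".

Scanning the 25 overlapping bigram windows for "sky be":
  position 8–9: sky be
  position 14–15: sky be
  position 17–18: sky be

3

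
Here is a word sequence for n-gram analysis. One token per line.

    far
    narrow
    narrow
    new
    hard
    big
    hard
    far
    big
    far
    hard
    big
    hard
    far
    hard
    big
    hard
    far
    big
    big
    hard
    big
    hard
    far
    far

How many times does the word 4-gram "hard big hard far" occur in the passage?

Scanning the 22 overlapping 4-gram windows for "hard big hard far":
  position 5–8: hard big hard far
  position 11–14: hard big hard far
  position 15–18: hard big hard far
  position 21–24: hard big hard far

4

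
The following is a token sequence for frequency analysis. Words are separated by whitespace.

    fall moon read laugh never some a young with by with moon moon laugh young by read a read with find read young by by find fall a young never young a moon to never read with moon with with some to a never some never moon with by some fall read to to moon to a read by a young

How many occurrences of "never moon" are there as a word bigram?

1

Scanning the 60 overlapping bigram windows for "never moon":
  position 46–47: never moon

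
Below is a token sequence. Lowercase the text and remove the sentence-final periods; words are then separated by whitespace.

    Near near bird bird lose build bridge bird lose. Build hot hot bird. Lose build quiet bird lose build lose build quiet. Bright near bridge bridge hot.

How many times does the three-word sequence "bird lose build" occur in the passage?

4

Scanning the 25 overlapping trigram windows for "bird lose build":
  position 4–6: bird lose build
  position 8–10: bird lose build
  position 13–15: bird lose build
  position 17–19: bird lose build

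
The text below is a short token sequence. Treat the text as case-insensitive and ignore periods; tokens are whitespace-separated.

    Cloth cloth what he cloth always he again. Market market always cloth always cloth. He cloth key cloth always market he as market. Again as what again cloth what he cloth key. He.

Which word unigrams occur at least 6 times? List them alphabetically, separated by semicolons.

Unigram counts meeting the condition (at least 6 times):
  cloth: 9
  he: 6

cloth; he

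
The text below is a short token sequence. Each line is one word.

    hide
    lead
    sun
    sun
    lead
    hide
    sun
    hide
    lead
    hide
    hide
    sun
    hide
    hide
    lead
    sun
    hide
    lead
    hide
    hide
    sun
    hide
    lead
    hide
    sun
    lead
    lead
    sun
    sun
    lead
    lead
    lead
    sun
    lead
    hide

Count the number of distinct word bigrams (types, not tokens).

35 tokens → 34 bigram windows in total.
Repeated bigrams (each contributes count−1 duplicates):
  hide lead: 5
  lead hide: 5
  hide sun: 4
  lead sun: 4
  sun hide: 4
  sun lead: 4
  hide hide: 3
  lead lead: 3
  … (1 more repeated)
25 duplicate windows → 34 − 25 = 9 distinct.

9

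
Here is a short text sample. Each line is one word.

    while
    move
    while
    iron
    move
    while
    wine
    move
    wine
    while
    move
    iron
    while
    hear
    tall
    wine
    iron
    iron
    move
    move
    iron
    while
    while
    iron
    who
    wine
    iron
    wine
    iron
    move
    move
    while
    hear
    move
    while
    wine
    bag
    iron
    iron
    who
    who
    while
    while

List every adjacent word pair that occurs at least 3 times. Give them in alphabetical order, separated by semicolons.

iron move; move while; wine iron

Bigram counts meeting the condition (at least 3 times):
  iron move: 3
  move while: 4
  wine iron: 3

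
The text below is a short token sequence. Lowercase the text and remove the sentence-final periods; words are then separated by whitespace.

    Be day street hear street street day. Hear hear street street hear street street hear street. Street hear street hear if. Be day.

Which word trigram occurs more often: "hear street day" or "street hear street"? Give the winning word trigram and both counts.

"hear street day": 0 occurrences
"street hear street": 4 occurrences

"street hear street" (4 vs 0)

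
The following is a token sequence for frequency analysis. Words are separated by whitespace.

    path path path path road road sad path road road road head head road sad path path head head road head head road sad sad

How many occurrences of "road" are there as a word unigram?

Scanning the 25 tokens for "road":
  position 5: road
  position 6: road
  position 9: road
  position 10: road
  position 11: road
  position 14: road
  position 20: road
  position 23: road

8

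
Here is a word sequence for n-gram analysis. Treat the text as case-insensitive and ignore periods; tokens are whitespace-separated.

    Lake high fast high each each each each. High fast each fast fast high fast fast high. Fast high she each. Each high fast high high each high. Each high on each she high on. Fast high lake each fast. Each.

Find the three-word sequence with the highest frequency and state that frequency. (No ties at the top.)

"high fast high", 3 times

Trigram frequencies (highest first):
  high fast high: 3
  each each each: 2
  each each high: 2
  each high fast: 2
  fast fast high: 2
  fast high fast: 2
  … (25 more, each ≤ 2)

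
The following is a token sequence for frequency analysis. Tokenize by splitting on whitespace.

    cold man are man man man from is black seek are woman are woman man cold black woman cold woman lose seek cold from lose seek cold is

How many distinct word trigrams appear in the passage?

28 tokens → 26 trigram windows in total.
Repeated trigrams (each contributes count−1 duplicates):
  lose seek cold: 2
1 duplicate windows → 26 − 1 = 25 distinct.

25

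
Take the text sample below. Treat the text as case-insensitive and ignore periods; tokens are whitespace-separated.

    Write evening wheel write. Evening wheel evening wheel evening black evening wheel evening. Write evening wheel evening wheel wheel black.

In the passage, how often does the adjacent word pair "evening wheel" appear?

Scanning the 19 overlapping bigram windows for "evening wheel":
  position 2–3: evening wheel
  position 5–6: evening wheel
  position 7–8: evening wheel
  position 11–12: evening wheel
  position 15–16: evening wheel
  position 17–18: evening wheel

6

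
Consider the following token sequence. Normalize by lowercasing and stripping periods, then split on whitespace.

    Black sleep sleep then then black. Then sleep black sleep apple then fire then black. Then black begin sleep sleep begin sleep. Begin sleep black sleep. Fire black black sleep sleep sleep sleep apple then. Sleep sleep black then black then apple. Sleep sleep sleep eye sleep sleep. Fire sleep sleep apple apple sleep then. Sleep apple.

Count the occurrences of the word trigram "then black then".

3

Scanning the 55 overlapping trigram windows for "then black then":
  position 5–7: then black then
  position 14–16: then black then
  position 39–41: then black then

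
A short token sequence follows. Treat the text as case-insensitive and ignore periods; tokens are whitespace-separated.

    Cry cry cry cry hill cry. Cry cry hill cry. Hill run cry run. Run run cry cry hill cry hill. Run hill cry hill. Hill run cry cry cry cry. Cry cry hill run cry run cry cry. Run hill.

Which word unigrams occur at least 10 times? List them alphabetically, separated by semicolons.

Unigram counts meeting the condition (at least 10 times):
  cry: 22
  hill: 10

cry; hill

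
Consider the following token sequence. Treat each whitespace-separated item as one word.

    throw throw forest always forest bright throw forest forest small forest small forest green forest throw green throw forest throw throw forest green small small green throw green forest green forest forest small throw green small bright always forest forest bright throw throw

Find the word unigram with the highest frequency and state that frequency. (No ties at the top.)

Unigram frequencies (highest first):
  forest: 14
  throw: 11
  green: 7
  small: 6
  bright: 3
  always: 2

"forest", 14 times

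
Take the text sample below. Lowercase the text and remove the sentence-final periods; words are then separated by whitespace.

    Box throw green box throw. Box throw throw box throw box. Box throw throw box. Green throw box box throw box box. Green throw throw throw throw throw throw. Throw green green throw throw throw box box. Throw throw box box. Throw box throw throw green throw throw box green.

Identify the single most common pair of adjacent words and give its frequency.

Bigram frequencies (highest first):
  throw throw: 13
  throw box: 10
  box throw: 9
  box box: 5
  green throw: 4
  throw green: 3
  … (3 more, each ≤ 3)

"throw throw", 13 times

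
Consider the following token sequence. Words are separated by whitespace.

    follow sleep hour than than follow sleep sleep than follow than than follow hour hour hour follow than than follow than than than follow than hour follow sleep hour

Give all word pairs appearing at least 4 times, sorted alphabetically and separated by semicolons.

Bigram counts meeting the condition (at least 4 times):
  follow than: 4
  than follow: 5
  than than: 5

follow than; than follow; than than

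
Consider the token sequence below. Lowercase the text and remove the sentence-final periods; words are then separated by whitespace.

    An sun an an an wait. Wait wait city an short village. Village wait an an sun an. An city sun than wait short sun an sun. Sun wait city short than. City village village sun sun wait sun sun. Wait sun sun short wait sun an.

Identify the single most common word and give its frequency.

"sun", 13 times

Unigram frequencies (highest first):
  sun: 13
  an: 11
  wait: 9
  city: 4
  short: 4
  village: 4
  … (1 more, each ≤ 2)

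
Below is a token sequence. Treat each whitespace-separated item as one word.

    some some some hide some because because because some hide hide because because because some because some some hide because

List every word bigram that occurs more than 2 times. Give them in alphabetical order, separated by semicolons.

because because; because some; some hide; some some

Bigram counts meeting the condition (more than 2 times):
  because because: 4
  because some: 3
  some hide: 3
  some some: 3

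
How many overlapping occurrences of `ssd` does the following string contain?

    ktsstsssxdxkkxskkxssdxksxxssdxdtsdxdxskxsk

Sliding a length-3 window over the 42 characters (40 positions):
  position 19–21: ssd
  position 27–29: ssd

2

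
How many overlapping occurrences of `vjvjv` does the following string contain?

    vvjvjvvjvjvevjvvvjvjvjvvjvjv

5

Sliding a length-5 window over the 28 characters (24 positions):
  position 2–6: vjvjv
  position 7–11: vjvjv
  position 17–21: vjvjv
  position 19–23: vjvjv
  position 24–28: vjvjv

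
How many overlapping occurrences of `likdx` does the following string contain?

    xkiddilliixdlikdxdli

1

Sliding a length-5 window over the 20 characters (16 positions):
  position 13–17: likdx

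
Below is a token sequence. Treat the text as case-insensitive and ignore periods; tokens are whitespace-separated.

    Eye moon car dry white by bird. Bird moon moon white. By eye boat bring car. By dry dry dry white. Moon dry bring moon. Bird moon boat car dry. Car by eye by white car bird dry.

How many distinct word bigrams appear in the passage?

38 tokens → 37 bigram windows in total.
Repeated bigrams (each contributes count−1 duplicates):
  bird moon: 2
  by eye: 2
  car by: 2
  car dry: 2
  dry dry: 2
  dry white: 2
  white by: 2
7 duplicate windows → 37 − 7 = 30 distinct.

30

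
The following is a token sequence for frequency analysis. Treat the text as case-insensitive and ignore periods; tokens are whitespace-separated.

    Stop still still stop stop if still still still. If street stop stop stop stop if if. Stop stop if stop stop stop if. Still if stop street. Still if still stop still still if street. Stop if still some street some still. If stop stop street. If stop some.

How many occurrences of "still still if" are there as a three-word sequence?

Scanning the 48 overlapping trigram windows for "still still if":
  position 8–10: still still if
  position 33–35: still still if

2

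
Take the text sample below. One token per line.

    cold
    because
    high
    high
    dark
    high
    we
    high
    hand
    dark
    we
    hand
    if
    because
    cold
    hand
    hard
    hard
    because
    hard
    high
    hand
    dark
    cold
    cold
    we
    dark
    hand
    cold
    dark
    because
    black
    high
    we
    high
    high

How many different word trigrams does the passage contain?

32

36 tokens → 34 trigram windows in total.
Repeated trigrams (each contributes count−1 duplicates):
  high hand dark: 2
  high we high: 2
2 duplicate windows → 34 − 2 = 32 distinct.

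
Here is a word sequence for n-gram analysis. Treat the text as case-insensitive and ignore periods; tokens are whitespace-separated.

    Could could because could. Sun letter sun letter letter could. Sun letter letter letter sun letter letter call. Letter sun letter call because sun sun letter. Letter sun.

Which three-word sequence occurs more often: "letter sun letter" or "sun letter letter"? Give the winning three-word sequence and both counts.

"sun letter letter" (4 vs 3)

"letter sun letter": 3 occurrences
"sun letter letter": 4 occurrences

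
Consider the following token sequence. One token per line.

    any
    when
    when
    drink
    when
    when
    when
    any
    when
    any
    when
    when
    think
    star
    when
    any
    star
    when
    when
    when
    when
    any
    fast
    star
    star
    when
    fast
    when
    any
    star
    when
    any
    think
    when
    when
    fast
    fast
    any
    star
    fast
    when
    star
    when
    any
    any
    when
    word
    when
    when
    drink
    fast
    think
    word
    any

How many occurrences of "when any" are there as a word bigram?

Scanning the 53 overlapping bigram windows for "when any":
  position 7–8: when any
  position 9–10: when any
  position 15–16: when any
  position 21–22: when any
  position 28–29: when any
  position 31–32: when any
  position 43–44: when any

7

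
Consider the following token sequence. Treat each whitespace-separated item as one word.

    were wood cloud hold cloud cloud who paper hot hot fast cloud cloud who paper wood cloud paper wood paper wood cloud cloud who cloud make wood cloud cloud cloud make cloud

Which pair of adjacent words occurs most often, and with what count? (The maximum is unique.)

Bigram frequencies (highest first):
  cloud cloud: 5
  wood cloud: 4
  cloud who: 3
  paper wood: 3
  who paper: 2
  cloud make: 2
  … (12 more, each ≤ 1)

"cloud cloud", 5 times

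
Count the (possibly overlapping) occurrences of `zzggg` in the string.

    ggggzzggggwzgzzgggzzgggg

Sliding a length-5 window over the 24 characters (20 positions):
  position 5–9: zzggg
  position 14–18: zzggg
  position 19–23: zzggg

3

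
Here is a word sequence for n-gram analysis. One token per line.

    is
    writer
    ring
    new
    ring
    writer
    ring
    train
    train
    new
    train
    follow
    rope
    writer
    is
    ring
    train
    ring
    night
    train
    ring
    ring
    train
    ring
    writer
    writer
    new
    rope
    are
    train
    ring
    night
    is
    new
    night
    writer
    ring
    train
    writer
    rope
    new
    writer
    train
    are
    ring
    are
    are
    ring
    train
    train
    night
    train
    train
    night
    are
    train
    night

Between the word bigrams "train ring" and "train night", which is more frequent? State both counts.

"train ring" (4 vs 3)

"train ring": 4 occurrences
"train night": 3 occurrences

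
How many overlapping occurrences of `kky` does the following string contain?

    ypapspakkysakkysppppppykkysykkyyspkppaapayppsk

4

Sliding a length-3 window over the 46 characters (44 positions):
  position 8–10: kky
  position 13–15: kky
  position 24–26: kky
  position 29–31: kky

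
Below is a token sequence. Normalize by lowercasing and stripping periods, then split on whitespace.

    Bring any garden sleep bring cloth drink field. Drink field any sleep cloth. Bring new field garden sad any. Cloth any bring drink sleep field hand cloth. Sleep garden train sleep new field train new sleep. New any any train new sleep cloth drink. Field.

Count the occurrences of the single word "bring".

Scanning the 45 tokens for "bring":
  position 1: bring
  position 5: bring
  position 14: bring
  position 22: bring

4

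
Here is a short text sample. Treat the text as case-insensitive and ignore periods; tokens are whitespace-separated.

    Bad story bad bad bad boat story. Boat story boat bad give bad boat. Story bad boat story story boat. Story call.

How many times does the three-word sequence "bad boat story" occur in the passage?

3

Scanning the 20 overlapping trigram windows for "bad boat story":
  position 5–7: bad boat story
  position 13–15: bad boat story
  position 16–18: bad boat story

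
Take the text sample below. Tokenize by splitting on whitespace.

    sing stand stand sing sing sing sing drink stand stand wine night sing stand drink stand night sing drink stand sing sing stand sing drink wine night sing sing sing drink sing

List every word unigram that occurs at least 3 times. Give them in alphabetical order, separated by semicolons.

Unigram counts meeting the condition (at least 3 times):
  drink: 5
  night: 3
  sing: 14
  stand: 8

drink; night; sing; stand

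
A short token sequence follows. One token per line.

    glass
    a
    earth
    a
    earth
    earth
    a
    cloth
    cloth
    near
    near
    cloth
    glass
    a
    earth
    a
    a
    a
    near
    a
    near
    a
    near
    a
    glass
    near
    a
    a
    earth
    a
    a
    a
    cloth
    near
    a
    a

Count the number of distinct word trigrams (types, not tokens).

36 tokens → 34 trigram windows in total.
Repeated trigrams (each contributes count−1 duplicates):
  a earth a: 3
  a near a: 3
  a a a: 2
  earth a a: 2
  glass a earth: 2
  near a a: 2
  near a near: 2
9 duplicate windows → 34 − 9 = 25 distinct.

25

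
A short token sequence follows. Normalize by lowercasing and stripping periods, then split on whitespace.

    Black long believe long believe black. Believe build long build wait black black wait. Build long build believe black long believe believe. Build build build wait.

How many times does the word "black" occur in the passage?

5

Scanning the 26 tokens for "black":
  position 1: black
  position 6: black
  position 12: black
  position 13: black
  position 19: black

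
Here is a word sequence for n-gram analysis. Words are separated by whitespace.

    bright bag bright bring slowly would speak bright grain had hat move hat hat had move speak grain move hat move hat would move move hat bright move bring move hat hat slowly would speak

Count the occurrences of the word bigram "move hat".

5

Scanning the 34 overlapping bigram windows for "move hat":
  position 12–13: move hat
  position 19–20: move hat
  position 21–22: move hat
  position 25–26: move hat
  position 30–31: move hat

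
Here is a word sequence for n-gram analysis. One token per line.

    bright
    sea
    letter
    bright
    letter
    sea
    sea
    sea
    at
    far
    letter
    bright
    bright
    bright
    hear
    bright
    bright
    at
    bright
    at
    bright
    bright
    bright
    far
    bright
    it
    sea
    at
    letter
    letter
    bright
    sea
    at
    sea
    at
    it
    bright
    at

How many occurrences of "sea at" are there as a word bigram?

4

Scanning the 37 overlapping bigram windows for "sea at":
  position 8–9: sea at
  position 27–28: sea at
  position 32–33: sea at
  position 34–35: sea at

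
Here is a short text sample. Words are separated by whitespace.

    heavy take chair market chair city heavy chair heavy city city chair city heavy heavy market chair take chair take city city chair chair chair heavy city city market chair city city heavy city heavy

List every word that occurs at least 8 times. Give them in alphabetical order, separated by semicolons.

chair; city; heavy

Unigram counts meeting the condition (at least 8 times):
  chair: 10
  city: 11
  heavy: 8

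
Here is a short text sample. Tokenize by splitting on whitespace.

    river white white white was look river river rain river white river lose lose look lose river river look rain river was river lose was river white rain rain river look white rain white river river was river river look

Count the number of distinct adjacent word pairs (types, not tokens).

23

40 tokens → 39 bigram windows in total.
Repeated bigrams (each contributes count−1 duplicates):
  river river: 4
  rain river: 3
  river look: 3
  river white: 3
  was river: 3
  river lose: 2
  river was: 2
  white rain: 2
  … (2 more repeated)
16 duplicate windows → 39 − 16 = 23 distinct.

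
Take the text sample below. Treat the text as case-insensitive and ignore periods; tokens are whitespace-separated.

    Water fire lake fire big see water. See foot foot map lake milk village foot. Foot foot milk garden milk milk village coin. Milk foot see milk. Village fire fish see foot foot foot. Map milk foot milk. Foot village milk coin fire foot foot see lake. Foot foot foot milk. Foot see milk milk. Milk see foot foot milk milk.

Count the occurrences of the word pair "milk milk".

Scanning the 60 overlapping bigram windows for "milk milk":
  position 20–21: milk milk
  position 54–55: milk milk
  position 55–56: milk milk
  position 60–61: milk milk

4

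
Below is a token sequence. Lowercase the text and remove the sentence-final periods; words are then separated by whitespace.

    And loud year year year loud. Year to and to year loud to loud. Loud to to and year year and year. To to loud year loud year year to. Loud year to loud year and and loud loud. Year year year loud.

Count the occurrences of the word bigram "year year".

Scanning the 42 overlapping bigram windows for "year year":
  position 3–4: year year
  position 4–5: year year
  position 19–20: year year
  position 28–29: year year
  position 40–41: year year
  position 41–42: year year

6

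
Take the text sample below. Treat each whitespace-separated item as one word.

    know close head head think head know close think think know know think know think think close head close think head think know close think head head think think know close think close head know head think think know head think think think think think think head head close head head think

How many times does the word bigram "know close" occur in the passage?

4

Scanning the 51 overlapping bigram windows for "know close":
  position 1–2: know close
  position 7–8: know close
  position 23–24: know close
  position 30–31: know close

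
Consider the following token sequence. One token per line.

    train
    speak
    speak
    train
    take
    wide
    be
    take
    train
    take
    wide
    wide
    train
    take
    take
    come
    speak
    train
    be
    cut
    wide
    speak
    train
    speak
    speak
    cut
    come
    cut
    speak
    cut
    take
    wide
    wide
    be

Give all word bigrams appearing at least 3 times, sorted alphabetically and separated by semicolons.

Bigram counts meeting the condition (at least 3 times):
  speak train: 3
  take wide: 3
  train take: 3

speak train; take wide; train take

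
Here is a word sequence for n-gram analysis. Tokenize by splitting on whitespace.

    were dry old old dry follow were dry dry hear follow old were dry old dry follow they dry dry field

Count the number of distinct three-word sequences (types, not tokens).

17

21 tokens → 19 trigram windows in total.
Repeated trigrams (each contributes count−1 duplicates):
  old dry follow: 2
  were dry old: 2
2 duplicate windows → 19 − 2 = 17 distinct.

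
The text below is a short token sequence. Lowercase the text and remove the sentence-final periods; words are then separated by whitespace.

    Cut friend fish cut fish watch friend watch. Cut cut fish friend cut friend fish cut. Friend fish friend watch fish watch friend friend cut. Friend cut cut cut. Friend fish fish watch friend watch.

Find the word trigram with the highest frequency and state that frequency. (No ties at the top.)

"cut friend fish", 4 times

Trigram frequencies (highest first):
  cut friend fish: 4
  fish watch friend: 3
  friend fish cut: 2
  watch friend watch: 2
  friend cut friend: 2
  fish cut fish: 1
  … (19 more, each ≤ 1)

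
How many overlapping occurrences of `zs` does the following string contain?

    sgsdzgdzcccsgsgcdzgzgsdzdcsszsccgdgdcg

1

Sliding a length-2 window over the 38 characters (37 positions):
  position 29–30: zs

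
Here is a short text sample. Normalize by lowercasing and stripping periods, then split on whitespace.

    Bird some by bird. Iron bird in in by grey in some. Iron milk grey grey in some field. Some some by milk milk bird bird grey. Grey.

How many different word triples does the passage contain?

28 tokens → 26 trigram windows in total.
Repeated trigrams (each contributes count−1 duplicates):
  grey in some: 2
1 duplicate windows → 26 − 1 = 25 distinct.

25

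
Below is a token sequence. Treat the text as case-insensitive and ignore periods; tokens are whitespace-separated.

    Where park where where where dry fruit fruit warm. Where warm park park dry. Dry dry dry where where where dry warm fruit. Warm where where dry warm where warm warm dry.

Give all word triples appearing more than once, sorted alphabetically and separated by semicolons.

dry dry dry; fruit warm where; warm where warm; where dry warm; where where dry; where where where

Trigram counts meeting the condition (more than once):
  dry dry dry: 2
  fruit warm where: 2
  warm where warm: 2
  where dry warm: 2
  where where dry: 3
  where where where: 2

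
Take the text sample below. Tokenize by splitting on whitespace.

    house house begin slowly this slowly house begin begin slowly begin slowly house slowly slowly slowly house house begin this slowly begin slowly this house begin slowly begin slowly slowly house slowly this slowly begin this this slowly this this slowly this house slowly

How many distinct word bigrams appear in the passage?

13

44 tokens → 43 bigram windows in total.
Repeated bigrams (each contributes count−1 duplicates):
  begin slowly: 6
  slowly this: 5
  this slowly: 5
  house begin: 4
  slowly begin: 4
  slowly house: 4
  house slowly: 3
  slowly slowly: 3
  … (4 more repeated)
30 duplicate windows → 43 − 30 = 13 distinct.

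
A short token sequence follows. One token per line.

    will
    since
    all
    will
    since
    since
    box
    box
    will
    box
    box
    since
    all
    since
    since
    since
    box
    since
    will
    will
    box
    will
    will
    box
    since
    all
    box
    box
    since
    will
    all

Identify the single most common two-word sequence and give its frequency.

"box since", 4 times

Bigram frequencies (highest first):
  box since: 4
  since all: 3
  since since: 3
  box box: 3
  will box: 3
  will since: 2
  … (8 more, each ≤ 2)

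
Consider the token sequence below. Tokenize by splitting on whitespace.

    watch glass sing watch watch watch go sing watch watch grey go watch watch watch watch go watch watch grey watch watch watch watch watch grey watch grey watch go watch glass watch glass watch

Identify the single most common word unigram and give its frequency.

Unigram frequencies (highest first):
  watch: 22
  go: 4
  grey: 4
  glass: 3
  sing: 2

"watch", 22 times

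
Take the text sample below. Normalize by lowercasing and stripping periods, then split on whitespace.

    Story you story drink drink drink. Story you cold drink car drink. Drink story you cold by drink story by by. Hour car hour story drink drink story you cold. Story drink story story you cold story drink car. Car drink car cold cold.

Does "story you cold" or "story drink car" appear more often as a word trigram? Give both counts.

"story you cold" (4 vs 1)

"story you cold": 4 occurrences
"story drink car": 1 occurrence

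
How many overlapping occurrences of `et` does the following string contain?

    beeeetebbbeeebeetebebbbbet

3

Sliding a length-2 window over the 26 characters (25 positions):
  position 5–6: et
  position 16–17: et
  position 25–26: et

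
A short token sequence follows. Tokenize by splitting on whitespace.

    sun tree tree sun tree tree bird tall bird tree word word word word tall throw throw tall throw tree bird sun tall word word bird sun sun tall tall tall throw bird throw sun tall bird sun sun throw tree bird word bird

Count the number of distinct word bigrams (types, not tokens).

25

44 tokens → 43 bigram windows in total.
Repeated bigrams (each contributes count−1 duplicates):
  word word: 4
  bird sun: 3
  sun tall: 3
  tall throw: 3
  tree bird: 3
  sun sun: 2
  sun tree: 2
  tall bird: 2
  … (4 more repeated)
18 duplicate windows → 43 − 18 = 25 distinct.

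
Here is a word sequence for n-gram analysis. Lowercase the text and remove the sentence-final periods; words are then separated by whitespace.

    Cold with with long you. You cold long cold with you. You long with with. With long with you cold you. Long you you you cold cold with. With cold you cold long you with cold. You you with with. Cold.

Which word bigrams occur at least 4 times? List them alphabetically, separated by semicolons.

Bigram counts meeting the condition (at least 4 times):
  with with: 5
  you cold: 4
  you you: 5

with with; you cold; you you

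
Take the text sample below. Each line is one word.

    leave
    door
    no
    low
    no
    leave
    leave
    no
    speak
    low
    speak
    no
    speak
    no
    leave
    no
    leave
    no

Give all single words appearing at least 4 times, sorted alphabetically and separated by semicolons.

Unigram counts meeting the condition (at least 4 times):
  leave: 5
  no: 7

leave; no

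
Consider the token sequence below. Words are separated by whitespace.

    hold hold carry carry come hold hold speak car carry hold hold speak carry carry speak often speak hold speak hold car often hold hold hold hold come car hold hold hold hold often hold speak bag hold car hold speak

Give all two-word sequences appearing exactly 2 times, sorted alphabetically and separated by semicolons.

car hold; carry carry; hold car; often hold; speak hold

Bigram counts meeting the condition (exactly 2 times):
  car hold: 2
  carry carry: 2
  hold car: 2
  often hold: 2
  speak hold: 2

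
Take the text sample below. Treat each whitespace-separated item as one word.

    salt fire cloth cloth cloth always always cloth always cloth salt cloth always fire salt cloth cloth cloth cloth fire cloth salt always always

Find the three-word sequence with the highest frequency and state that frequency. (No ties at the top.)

"cloth cloth cloth", 3 times

Trigram frequencies (highest first):
  cloth cloth cloth: 3
  salt fire cloth: 1
  fire cloth cloth: 1
  cloth cloth always: 1
  cloth always always: 1
  always always cloth: 1
  … (14 more, each ≤ 1)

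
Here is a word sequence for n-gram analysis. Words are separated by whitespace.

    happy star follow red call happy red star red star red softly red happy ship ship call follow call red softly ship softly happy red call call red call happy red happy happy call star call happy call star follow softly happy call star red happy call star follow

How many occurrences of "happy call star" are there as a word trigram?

4

Scanning the 47 overlapping trigram windows for "happy call star":
  position 33–35: happy call star
  position 37–39: happy call star
  position 42–44: happy call star
  position 46–48: happy call star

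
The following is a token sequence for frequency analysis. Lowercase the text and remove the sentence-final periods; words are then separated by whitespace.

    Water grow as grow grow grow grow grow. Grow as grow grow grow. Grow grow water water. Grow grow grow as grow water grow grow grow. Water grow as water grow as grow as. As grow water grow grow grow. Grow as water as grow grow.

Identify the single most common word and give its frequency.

"grow", 29 times

Unigram frequencies (highest first):
  grow: 29
  as: 9
  water: 8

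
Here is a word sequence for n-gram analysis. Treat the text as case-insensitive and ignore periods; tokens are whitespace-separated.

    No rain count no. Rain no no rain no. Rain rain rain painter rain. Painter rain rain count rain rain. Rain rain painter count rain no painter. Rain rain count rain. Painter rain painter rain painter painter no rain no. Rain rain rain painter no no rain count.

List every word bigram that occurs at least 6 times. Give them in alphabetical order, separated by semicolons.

no rain; rain painter; rain rain

Bigram counts meeting the condition (at least 6 times):
  no rain: 7
  rain painter: 7
  rain rain: 9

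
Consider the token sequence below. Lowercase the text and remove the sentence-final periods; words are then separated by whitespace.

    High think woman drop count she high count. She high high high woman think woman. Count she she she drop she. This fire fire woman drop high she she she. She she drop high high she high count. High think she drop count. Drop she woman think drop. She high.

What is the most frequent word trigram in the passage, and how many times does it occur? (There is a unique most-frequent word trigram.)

"she she she", 4 times

Trigram frequencies (highest first):
  she she she: 4
  count she high: 2
  she high count: 2
  she she drop: 2
  high think woman: 1
  think woman drop: 1
  … (36 more, each ≤ 1)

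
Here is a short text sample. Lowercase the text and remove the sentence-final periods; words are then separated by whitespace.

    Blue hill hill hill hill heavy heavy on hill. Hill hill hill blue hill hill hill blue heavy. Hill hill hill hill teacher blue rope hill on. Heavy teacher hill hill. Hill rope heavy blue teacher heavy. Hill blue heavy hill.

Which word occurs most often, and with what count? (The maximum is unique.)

"hill", 21 times

Unigram frequencies (highest first):
  hill: 21
  heavy: 7
  blue: 6
  teacher: 3
  on: 2
  rope: 2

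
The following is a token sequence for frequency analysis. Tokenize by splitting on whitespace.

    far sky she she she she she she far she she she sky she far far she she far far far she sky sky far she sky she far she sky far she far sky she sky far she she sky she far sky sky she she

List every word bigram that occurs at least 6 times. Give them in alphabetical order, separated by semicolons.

far she; she far; she she; she sky; sky she

Bigram counts meeting the condition (at least 6 times):
  far she: 7
  she far: 6
  she she: 10
  she sky: 6
  sky she: 6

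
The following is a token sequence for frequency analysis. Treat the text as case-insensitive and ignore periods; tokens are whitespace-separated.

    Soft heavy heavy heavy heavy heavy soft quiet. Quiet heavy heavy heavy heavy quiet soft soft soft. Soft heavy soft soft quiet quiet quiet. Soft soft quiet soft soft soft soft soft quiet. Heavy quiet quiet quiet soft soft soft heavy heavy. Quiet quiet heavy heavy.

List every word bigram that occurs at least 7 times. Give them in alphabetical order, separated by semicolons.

Bigram counts meeting the condition (at least 7 times):
  heavy heavy: 9
  soft soft: 11

heavy heavy; soft soft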